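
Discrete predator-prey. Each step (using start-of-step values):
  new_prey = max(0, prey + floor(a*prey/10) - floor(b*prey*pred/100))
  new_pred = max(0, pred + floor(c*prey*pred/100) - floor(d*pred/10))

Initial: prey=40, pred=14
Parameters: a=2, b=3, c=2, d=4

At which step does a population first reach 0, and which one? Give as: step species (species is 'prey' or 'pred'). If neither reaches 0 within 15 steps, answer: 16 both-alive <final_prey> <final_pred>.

Answer: 16 both-alive 2 2

Derivation:
Step 1: prey: 40+8-16=32; pred: 14+11-5=20
Step 2: prey: 32+6-19=19; pred: 20+12-8=24
Step 3: prey: 19+3-13=9; pred: 24+9-9=24
Step 4: prey: 9+1-6=4; pred: 24+4-9=19
Step 5: prey: 4+0-2=2; pred: 19+1-7=13
Step 6: prey: 2+0-0=2; pred: 13+0-5=8
Step 7: prey: 2+0-0=2; pred: 8+0-3=5
Step 8: prey: 2+0-0=2; pred: 5+0-2=3
Step 9: prey: 2+0-0=2; pred: 3+0-1=2
Step 10: prey: 2+0-0=2; pred: 2+0-0=2
Steps 11-15: state stable at prey=2, pred=2 (no change)
No extinction within 15 steps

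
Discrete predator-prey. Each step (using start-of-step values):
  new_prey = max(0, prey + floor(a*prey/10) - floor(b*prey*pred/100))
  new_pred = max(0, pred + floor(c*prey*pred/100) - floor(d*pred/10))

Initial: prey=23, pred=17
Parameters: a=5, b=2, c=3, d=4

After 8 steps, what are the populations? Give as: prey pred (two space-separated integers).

Answer: 0 20

Derivation:
Step 1: prey: 23+11-7=27; pred: 17+11-6=22
Step 2: prey: 27+13-11=29; pred: 22+17-8=31
Step 3: prey: 29+14-17=26; pred: 31+26-12=45
Step 4: prey: 26+13-23=16; pred: 45+35-18=62
Step 5: prey: 16+8-19=5; pred: 62+29-24=67
Step 6: prey: 5+2-6=1; pred: 67+10-26=51
Step 7: prey: 1+0-1=0; pred: 51+1-20=32
Step 8: prey: 0+0-0=0; pred: 32+0-12=20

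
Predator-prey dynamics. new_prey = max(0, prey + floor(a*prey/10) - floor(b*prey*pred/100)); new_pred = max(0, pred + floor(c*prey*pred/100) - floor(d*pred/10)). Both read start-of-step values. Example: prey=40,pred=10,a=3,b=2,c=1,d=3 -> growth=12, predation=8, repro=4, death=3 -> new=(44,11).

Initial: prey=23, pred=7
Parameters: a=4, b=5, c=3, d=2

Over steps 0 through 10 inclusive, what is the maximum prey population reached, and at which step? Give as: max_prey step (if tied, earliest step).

Answer: 24 1

Derivation:
Step 1: prey: 23+9-8=24; pred: 7+4-1=10
Step 2: prey: 24+9-12=21; pred: 10+7-2=15
Step 3: prey: 21+8-15=14; pred: 15+9-3=21
Step 4: prey: 14+5-14=5; pred: 21+8-4=25
Step 5: prey: 5+2-6=1; pred: 25+3-5=23
Step 6: prey: 1+0-1=0; pred: 23+0-4=19
Step 7: prey: 0+0-0=0; pred: 19+0-3=16
Step 8: prey: 0+0-0=0; pred: 16+0-3=13
Step 9: prey: 0+0-0=0; pred: 13+0-2=11
Step 10: prey: 0+0-0=0; pred: 11+0-2=9
Max prey = 24 at step 1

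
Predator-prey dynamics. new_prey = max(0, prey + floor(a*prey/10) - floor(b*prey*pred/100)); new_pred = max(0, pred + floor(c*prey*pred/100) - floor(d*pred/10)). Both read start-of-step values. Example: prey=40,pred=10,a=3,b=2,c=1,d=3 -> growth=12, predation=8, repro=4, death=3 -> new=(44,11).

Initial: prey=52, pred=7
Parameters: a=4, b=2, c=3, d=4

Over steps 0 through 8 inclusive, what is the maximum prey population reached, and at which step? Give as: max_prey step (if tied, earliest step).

Step 1: prey: 52+20-7=65; pred: 7+10-2=15
Step 2: prey: 65+26-19=72; pred: 15+29-6=38
Step 3: prey: 72+28-54=46; pred: 38+82-15=105
Step 4: prey: 46+18-96=0; pred: 105+144-42=207
Step 5: prey: 0+0-0=0; pred: 207+0-82=125
Step 6: prey: 0+0-0=0; pred: 125+0-50=75
Step 7: prey: 0+0-0=0; pred: 75+0-30=45
Step 8: prey: 0+0-0=0; pred: 45+0-18=27
Max prey = 72 at step 2

Answer: 72 2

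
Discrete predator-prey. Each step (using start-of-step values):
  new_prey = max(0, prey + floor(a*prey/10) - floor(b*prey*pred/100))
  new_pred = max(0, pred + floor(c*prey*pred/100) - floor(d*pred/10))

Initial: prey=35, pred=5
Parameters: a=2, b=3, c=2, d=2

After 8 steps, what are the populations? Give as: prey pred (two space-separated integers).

Step 1: prey: 35+7-5=37; pred: 5+3-1=7
Step 2: prey: 37+7-7=37; pred: 7+5-1=11
Step 3: prey: 37+7-12=32; pred: 11+8-2=17
Step 4: prey: 32+6-16=22; pred: 17+10-3=24
Step 5: prey: 22+4-15=11; pred: 24+10-4=30
Step 6: prey: 11+2-9=4; pred: 30+6-6=30
Step 7: prey: 4+0-3=1; pred: 30+2-6=26
Step 8: prey: 1+0-0=1; pred: 26+0-5=21

Answer: 1 21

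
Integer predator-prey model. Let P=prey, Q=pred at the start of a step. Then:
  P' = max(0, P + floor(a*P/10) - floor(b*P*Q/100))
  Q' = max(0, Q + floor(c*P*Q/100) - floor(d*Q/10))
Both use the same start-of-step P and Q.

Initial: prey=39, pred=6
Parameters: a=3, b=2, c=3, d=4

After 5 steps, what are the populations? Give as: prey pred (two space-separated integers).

Answer: 0 91

Derivation:
Step 1: prey: 39+11-4=46; pred: 6+7-2=11
Step 2: prey: 46+13-10=49; pred: 11+15-4=22
Step 3: prey: 49+14-21=42; pred: 22+32-8=46
Step 4: prey: 42+12-38=16; pred: 46+57-18=85
Step 5: prey: 16+4-27=0; pred: 85+40-34=91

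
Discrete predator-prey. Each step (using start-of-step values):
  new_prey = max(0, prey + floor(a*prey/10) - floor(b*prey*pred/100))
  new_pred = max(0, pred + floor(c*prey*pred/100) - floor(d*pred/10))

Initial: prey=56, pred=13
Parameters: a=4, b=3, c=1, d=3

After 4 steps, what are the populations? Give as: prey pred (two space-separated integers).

Step 1: prey: 56+22-21=57; pred: 13+7-3=17
Step 2: prey: 57+22-29=50; pred: 17+9-5=21
Step 3: prey: 50+20-31=39; pred: 21+10-6=25
Step 4: prey: 39+15-29=25; pred: 25+9-7=27

Answer: 25 27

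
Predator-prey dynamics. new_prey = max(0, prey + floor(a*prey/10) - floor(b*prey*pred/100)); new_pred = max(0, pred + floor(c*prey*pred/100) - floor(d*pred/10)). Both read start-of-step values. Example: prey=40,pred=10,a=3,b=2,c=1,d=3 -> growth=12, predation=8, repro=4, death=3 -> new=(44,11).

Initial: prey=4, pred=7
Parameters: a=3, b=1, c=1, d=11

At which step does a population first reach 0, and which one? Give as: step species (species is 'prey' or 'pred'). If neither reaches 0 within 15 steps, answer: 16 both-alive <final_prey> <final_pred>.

Step 1: prey: 4+1-0=5; pred: 7+0-7=0
First extinction: pred at step 1

Answer: 1 pred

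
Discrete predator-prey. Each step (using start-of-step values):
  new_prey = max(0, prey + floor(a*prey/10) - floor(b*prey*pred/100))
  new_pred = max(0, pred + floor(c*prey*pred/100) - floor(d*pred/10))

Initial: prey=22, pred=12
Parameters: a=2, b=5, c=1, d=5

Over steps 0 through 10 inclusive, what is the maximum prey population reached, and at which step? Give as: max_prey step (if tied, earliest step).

Answer: 25 10

Derivation:
Step 1: prey: 22+4-13=13; pred: 12+2-6=8
Step 2: prey: 13+2-5=10; pred: 8+1-4=5
Step 3: prey: 10+2-2=10; pred: 5+0-2=3
Step 4: prey: 10+2-1=11; pred: 3+0-1=2
Step 5: prey: 11+2-1=12; pred: 2+0-1=1
Step 6: prey: 12+2-0=14; pred: 1+0-0=1
Step 7: prey: 14+2-0=16; pred: 1+0-0=1
Step 8: prey: 16+3-0=19; pred: 1+0-0=1
Step 9: prey: 19+3-0=22; pred: 1+0-0=1
Step 10: prey: 22+4-1=25; pred: 1+0-0=1
Max prey = 25 at step 10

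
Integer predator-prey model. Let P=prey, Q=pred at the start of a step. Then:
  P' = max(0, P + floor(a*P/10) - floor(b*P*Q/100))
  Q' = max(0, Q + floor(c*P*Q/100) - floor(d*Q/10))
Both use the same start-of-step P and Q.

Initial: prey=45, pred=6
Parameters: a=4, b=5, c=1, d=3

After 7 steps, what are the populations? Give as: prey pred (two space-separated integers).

Step 1: prey: 45+18-13=50; pred: 6+2-1=7
Step 2: prey: 50+20-17=53; pred: 7+3-2=8
Step 3: prey: 53+21-21=53; pred: 8+4-2=10
Step 4: prey: 53+21-26=48; pred: 10+5-3=12
Step 5: prey: 48+19-28=39; pred: 12+5-3=14
Step 6: prey: 39+15-27=27; pred: 14+5-4=15
Step 7: prey: 27+10-20=17; pred: 15+4-4=15

Answer: 17 15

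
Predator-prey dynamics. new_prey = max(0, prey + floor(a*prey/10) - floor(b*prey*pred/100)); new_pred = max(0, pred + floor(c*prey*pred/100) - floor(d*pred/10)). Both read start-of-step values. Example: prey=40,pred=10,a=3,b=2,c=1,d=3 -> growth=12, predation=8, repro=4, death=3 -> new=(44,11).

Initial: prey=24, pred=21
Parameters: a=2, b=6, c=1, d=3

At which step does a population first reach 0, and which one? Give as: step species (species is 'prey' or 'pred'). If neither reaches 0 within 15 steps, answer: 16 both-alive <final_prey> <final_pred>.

Step 1: prey: 24+4-30=0; pred: 21+5-6=20
First extinction: prey at step 1

Answer: 1 prey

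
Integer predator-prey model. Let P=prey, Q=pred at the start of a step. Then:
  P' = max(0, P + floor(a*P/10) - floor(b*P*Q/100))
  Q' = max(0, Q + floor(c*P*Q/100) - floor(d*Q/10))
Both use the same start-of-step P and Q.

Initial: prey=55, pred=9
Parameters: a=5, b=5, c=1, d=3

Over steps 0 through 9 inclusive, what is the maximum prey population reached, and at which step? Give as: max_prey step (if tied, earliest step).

Step 1: prey: 55+27-24=58; pred: 9+4-2=11
Step 2: prey: 58+29-31=56; pred: 11+6-3=14
Step 3: prey: 56+28-39=45; pred: 14+7-4=17
Step 4: prey: 45+22-38=29; pred: 17+7-5=19
Step 5: prey: 29+14-27=16; pred: 19+5-5=19
Step 6: prey: 16+8-15=9; pred: 19+3-5=17
Step 7: prey: 9+4-7=6; pred: 17+1-5=13
Step 8: prey: 6+3-3=6; pred: 13+0-3=10
Step 9: prey: 6+3-3=6; pred: 10+0-3=7
Max prey = 58 at step 1

Answer: 58 1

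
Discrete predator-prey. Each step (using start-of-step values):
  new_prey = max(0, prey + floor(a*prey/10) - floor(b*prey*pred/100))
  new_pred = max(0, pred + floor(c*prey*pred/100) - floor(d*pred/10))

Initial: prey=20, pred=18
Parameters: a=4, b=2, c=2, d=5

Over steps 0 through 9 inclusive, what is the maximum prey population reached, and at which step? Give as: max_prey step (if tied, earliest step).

Step 1: prey: 20+8-7=21; pred: 18+7-9=16
Step 2: prey: 21+8-6=23; pred: 16+6-8=14
Step 3: prey: 23+9-6=26; pred: 14+6-7=13
Step 4: prey: 26+10-6=30; pred: 13+6-6=13
Step 5: prey: 30+12-7=35; pred: 13+7-6=14
Step 6: prey: 35+14-9=40; pred: 14+9-7=16
Step 7: prey: 40+16-12=44; pred: 16+12-8=20
Step 8: prey: 44+17-17=44; pred: 20+17-10=27
Step 9: prey: 44+17-23=38; pred: 27+23-13=37
Max prey = 44 at step 7

Answer: 44 7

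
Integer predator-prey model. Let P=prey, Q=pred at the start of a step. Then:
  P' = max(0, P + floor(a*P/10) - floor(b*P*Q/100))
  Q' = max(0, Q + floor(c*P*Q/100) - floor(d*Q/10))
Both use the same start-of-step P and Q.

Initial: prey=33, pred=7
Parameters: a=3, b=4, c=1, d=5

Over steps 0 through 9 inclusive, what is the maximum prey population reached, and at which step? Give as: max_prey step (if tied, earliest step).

Answer: 101 9

Derivation:
Step 1: prey: 33+9-9=33; pred: 7+2-3=6
Step 2: prey: 33+9-7=35; pred: 6+1-3=4
Step 3: prey: 35+10-5=40; pred: 4+1-2=3
Step 4: prey: 40+12-4=48; pred: 3+1-1=3
Step 5: prey: 48+14-5=57; pred: 3+1-1=3
Step 6: prey: 57+17-6=68; pred: 3+1-1=3
Step 7: prey: 68+20-8=80; pred: 3+2-1=4
Step 8: prey: 80+24-12=92; pred: 4+3-2=5
Step 9: prey: 92+27-18=101; pred: 5+4-2=7
Max prey = 101 at step 9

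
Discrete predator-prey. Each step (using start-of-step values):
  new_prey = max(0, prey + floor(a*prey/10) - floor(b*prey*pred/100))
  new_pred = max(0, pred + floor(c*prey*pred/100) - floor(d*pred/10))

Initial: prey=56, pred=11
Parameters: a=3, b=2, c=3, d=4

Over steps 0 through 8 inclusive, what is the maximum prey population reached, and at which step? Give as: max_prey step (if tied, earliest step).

Step 1: prey: 56+16-12=60; pred: 11+18-4=25
Step 2: prey: 60+18-30=48; pred: 25+45-10=60
Step 3: prey: 48+14-57=5; pred: 60+86-24=122
Step 4: prey: 5+1-12=0; pred: 122+18-48=92
Step 5: prey: 0+0-0=0; pred: 92+0-36=56
Step 6: prey: 0+0-0=0; pred: 56+0-22=34
Step 7: prey: 0+0-0=0; pred: 34+0-13=21
Step 8: prey: 0+0-0=0; pred: 21+0-8=13
Max prey = 60 at step 1

Answer: 60 1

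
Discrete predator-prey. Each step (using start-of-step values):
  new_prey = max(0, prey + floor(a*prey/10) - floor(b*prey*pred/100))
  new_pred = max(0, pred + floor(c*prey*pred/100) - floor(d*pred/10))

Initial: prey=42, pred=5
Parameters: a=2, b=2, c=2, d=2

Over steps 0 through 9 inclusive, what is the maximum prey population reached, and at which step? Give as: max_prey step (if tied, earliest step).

Answer: 48 2

Derivation:
Step 1: prey: 42+8-4=46; pred: 5+4-1=8
Step 2: prey: 46+9-7=48; pred: 8+7-1=14
Step 3: prey: 48+9-13=44; pred: 14+13-2=25
Step 4: prey: 44+8-22=30; pred: 25+22-5=42
Step 5: prey: 30+6-25=11; pred: 42+25-8=59
Step 6: prey: 11+2-12=1; pred: 59+12-11=60
Step 7: prey: 1+0-1=0; pred: 60+1-12=49
Step 8: prey: 0+0-0=0; pred: 49+0-9=40
Step 9: prey: 0+0-0=0; pred: 40+0-8=32
Max prey = 48 at step 2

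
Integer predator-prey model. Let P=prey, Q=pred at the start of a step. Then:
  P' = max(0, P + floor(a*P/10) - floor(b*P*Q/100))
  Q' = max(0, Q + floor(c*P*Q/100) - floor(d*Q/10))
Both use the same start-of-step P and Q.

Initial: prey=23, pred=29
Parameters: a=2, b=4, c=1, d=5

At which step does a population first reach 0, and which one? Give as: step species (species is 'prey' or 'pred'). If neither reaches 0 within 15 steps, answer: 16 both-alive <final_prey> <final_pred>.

Step 1: prey: 23+4-26=1; pred: 29+6-14=21
Step 2: prey: 1+0-0=1; pred: 21+0-10=11
Step 3: prey: 1+0-0=1; pred: 11+0-5=6
Step 4: prey: 1+0-0=1; pred: 6+0-3=3
Step 5: prey: 1+0-0=1; pred: 3+0-1=2
Step 6: prey: 1+0-0=1; pred: 2+0-1=1
Step 7: prey: 1+0-0=1; pred: 1+0-0=1
Steps 8-15: state stable at prey=1, pred=1 (no change)
No extinction within 15 steps

Answer: 16 both-alive 1 1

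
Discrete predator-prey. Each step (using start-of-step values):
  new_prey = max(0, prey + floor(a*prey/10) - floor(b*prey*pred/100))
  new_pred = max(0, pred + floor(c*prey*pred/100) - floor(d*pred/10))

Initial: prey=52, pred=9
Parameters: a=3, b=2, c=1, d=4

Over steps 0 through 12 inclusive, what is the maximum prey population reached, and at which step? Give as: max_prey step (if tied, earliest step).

Step 1: prey: 52+15-9=58; pred: 9+4-3=10
Step 2: prey: 58+17-11=64; pred: 10+5-4=11
Step 3: prey: 64+19-14=69; pred: 11+7-4=14
Step 4: prey: 69+20-19=70; pred: 14+9-5=18
Step 5: prey: 70+21-25=66; pred: 18+12-7=23
Step 6: prey: 66+19-30=55; pred: 23+15-9=29
Step 7: prey: 55+16-31=40; pred: 29+15-11=33
Step 8: prey: 40+12-26=26; pred: 33+13-13=33
Step 9: prey: 26+7-17=16; pred: 33+8-13=28
Step 10: prey: 16+4-8=12; pred: 28+4-11=21
Step 11: prey: 12+3-5=10; pred: 21+2-8=15
Step 12: prey: 10+3-3=10; pred: 15+1-6=10
Max prey = 70 at step 4

Answer: 70 4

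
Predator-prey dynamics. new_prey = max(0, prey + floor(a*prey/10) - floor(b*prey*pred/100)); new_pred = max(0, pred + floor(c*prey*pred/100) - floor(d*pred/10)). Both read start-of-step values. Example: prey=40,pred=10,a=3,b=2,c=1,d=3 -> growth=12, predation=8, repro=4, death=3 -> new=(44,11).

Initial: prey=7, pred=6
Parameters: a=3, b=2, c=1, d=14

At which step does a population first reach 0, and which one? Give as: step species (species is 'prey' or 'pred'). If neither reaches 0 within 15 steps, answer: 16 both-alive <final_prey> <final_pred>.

Answer: 1 pred

Derivation:
Step 1: prey: 7+2-0=9; pred: 6+0-8=0
First extinction: pred at step 1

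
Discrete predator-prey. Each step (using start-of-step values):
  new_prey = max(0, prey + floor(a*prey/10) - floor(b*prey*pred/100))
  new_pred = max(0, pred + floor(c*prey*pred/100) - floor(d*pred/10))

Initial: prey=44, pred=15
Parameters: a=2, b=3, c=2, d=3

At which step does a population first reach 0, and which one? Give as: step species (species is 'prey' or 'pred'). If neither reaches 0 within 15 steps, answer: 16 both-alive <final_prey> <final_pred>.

Step 1: prey: 44+8-19=33; pred: 15+13-4=24
Step 2: prey: 33+6-23=16; pred: 24+15-7=32
Step 3: prey: 16+3-15=4; pred: 32+10-9=33
Step 4: prey: 4+0-3=1; pred: 33+2-9=26
Step 5: prey: 1+0-0=1; pred: 26+0-7=19
Step 6: prey: 1+0-0=1; pred: 19+0-5=14
Step 7: prey: 1+0-0=1; pred: 14+0-4=10
Step 8: prey: 1+0-0=1; pred: 10+0-3=7
Step 9: prey: 1+0-0=1; pred: 7+0-2=5
Step 10: prey: 1+0-0=1; pred: 5+0-1=4
Step 11: prey: 1+0-0=1; pred: 4+0-1=3
Step 12: prey: 1+0-0=1; pred: 3+0-0=3
Steps 13-15: state stable at prey=1, pred=3 (no change)
No extinction within 15 steps

Answer: 16 both-alive 1 3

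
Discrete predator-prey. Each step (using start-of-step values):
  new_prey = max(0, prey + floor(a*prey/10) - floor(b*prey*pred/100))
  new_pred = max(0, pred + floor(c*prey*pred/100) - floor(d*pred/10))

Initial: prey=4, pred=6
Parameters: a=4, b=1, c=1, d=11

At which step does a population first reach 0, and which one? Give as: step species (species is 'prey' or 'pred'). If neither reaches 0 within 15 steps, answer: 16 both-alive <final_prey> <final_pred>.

Answer: 1 pred

Derivation:
Step 1: prey: 4+1-0=5; pred: 6+0-6=0
First extinction: pred at step 1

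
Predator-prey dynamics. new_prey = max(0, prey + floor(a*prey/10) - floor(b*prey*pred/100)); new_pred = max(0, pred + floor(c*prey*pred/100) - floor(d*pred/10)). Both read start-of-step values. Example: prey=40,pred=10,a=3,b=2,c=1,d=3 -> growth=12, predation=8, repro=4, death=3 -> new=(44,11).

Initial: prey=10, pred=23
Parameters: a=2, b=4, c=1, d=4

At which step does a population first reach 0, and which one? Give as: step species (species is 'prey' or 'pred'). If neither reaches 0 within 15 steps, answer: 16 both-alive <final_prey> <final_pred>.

Answer: 16 both-alive 2 2

Derivation:
Step 1: prey: 10+2-9=3; pred: 23+2-9=16
Step 2: prey: 3+0-1=2; pred: 16+0-6=10
Step 3: prey: 2+0-0=2; pred: 10+0-4=6
Step 4: prey: 2+0-0=2; pred: 6+0-2=4
Step 5: prey: 2+0-0=2; pred: 4+0-1=3
Step 6: prey: 2+0-0=2; pred: 3+0-1=2
Step 7: prey: 2+0-0=2; pred: 2+0-0=2
Steps 8-15: state stable at prey=2, pred=2 (no change)
No extinction within 15 steps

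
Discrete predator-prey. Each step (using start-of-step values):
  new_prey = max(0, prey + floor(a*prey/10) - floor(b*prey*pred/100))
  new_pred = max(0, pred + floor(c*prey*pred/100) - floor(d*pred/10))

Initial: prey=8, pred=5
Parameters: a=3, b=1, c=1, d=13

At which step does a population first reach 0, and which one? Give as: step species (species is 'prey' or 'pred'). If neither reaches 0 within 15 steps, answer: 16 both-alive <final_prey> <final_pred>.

Step 1: prey: 8+2-0=10; pred: 5+0-6=0
First extinction: pred at step 1

Answer: 1 pred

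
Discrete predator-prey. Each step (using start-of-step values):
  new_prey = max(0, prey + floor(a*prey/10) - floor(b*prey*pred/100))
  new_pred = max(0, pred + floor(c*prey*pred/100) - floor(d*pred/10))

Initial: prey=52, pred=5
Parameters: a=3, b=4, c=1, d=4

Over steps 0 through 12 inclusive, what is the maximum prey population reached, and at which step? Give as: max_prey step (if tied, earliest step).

Answer: 73 4

Derivation:
Step 1: prey: 52+15-10=57; pred: 5+2-2=5
Step 2: prey: 57+17-11=63; pred: 5+2-2=5
Step 3: prey: 63+18-12=69; pred: 5+3-2=6
Step 4: prey: 69+20-16=73; pred: 6+4-2=8
Step 5: prey: 73+21-23=71; pred: 8+5-3=10
Step 6: prey: 71+21-28=64; pred: 10+7-4=13
Step 7: prey: 64+19-33=50; pred: 13+8-5=16
Step 8: prey: 50+15-32=33; pred: 16+8-6=18
Step 9: prey: 33+9-23=19; pred: 18+5-7=16
Step 10: prey: 19+5-12=12; pred: 16+3-6=13
Step 11: prey: 12+3-6=9; pred: 13+1-5=9
Step 12: prey: 9+2-3=8; pred: 9+0-3=6
Max prey = 73 at step 4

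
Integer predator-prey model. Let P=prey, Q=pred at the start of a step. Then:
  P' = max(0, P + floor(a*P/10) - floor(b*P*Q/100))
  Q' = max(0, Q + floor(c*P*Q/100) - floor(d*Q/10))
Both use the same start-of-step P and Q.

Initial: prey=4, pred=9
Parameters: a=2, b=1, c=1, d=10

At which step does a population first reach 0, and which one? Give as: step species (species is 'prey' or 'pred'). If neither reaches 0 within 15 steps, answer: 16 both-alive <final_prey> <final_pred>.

Answer: 1 pred

Derivation:
Step 1: prey: 4+0-0=4; pred: 9+0-9=0
First extinction: pred at step 1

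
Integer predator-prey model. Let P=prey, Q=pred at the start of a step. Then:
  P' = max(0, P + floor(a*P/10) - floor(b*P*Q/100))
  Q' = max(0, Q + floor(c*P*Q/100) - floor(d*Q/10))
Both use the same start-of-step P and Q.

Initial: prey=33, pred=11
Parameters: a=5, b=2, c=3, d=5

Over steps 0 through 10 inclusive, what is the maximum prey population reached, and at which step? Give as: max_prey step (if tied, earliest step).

Step 1: prey: 33+16-7=42; pred: 11+10-5=16
Step 2: prey: 42+21-13=50; pred: 16+20-8=28
Step 3: prey: 50+25-28=47; pred: 28+42-14=56
Step 4: prey: 47+23-52=18; pred: 56+78-28=106
Step 5: prey: 18+9-38=0; pred: 106+57-53=110
Step 6: prey: 0+0-0=0; pred: 110+0-55=55
Step 7: prey: 0+0-0=0; pred: 55+0-27=28
Step 8: prey: 0+0-0=0; pred: 28+0-14=14
Step 9: prey: 0+0-0=0; pred: 14+0-7=7
Step 10: prey: 0+0-0=0; pred: 7+0-3=4
Max prey = 50 at step 2

Answer: 50 2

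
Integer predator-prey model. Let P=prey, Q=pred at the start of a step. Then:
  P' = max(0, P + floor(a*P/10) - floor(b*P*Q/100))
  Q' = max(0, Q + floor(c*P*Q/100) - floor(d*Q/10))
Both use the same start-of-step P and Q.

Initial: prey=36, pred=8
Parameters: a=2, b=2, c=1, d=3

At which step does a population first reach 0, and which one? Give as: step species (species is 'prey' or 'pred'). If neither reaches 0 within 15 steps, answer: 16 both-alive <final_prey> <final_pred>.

Answer: 16 both-alive 39 10

Derivation:
Step 1: prey: 36+7-5=38; pred: 8+2-2=8
Step 2: prey: 38+7-6=39; pred: 8+3-2=9
Step 3: prey: 39+7-7=39; pred: 9+3-2=10
Step 4: prey: 39+7-7=39; pred: 10+3-3=10
Steps 5-15: state stable at prey=39, pred=10 (no change)
No extinction within 15 steps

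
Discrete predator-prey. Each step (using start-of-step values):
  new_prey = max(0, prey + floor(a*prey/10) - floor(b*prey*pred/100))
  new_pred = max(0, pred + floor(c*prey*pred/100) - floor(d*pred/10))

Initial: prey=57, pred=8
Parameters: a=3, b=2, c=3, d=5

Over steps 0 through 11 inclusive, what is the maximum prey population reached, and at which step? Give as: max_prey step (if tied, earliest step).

Answer: 65 1

Derivation:
Step 1: prey: 57+17-9=65; pred: 8+13-4=17
Step 2: prey: 65+19-22=62; pred: 17+33-8=42
Step 3: prey: 62+18-52=28; pred: 42+78-21=99
Step 4: prey: 28+8-55=0; pred: 99+83-49=133
Step 5: prey: 0+0-0=0; pred: 133+0-66=67
Step 6: prey: 0+0-0=0; pred: 67+0-33=34
Step 7: prey: 0+0-0=0; pred: 34+0-17=17
Step 8: prey: 0+0-0=0; pred: 17+0-8=9
Step 9: prey: 0+0-0=0; pred: 9+0-4=5
Step 10: prey: 0+0-0=0; pred: 5+0-2=3
Step 11: prey: 0+0-0=0; pred: 3+0-1=2
Max prey = 65 at step 1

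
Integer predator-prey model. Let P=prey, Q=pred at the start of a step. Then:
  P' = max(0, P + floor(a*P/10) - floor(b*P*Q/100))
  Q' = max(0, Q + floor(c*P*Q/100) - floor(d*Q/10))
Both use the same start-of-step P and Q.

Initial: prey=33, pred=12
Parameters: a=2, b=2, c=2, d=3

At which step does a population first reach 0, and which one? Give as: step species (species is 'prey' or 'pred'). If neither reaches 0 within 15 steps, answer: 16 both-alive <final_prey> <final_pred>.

Answer: 16 both-alive 3 3

Derivation:
Step 1: prey: 33+6-7=32; pred: 12+7-3=16
Step 2: prey: 32+6-10=28; pred: 16+10-4=22
Step 3: prey: 28+5-12=21; pred: 22+12-6=28
Step 4: prey: 21+4-11=14; pred: 28+11-8=31
Step 5: prey: 14+2-8=8; pred: 31+8-9=30
Step 6: prey: 8+1-4=5; pred: 30+4-9=25
Step 7: prey: 5+1-2=4; pred: 25+2-7=20
Step 8: prey: 4+0-1=3; pred: 20+1-6=15
Step 9: prey: 3+0-0=3; pred: 15+0-4=11
Step 10: prey: 3+0-0=3; pred: 11+0-3=8
Step 11: prey: 3+0-0=3; pred: 8+0-2=6
Step 12: prey: 3+0-0=3; pred: 6+0-1=5
Step 13: prey: 3+0-0=3; pred: 5+0-1=4
Step 14: prey: 3+0-0=3; pred: 4+0-1=3
Step 15: prey: 3+0-0=3; pred: 3+0-0=3
No extinction within 15 steps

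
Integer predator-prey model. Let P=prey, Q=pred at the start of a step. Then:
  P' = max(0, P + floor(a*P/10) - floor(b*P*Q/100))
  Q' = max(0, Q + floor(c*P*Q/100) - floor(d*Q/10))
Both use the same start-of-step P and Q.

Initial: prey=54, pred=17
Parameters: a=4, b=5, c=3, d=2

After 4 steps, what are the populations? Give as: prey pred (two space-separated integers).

Answer: 0 45

Derivation:
Step 1: prey: 54+21-45=30; pred: 17+27-3=41
Step 2: prey: 30+12-61=0; pred: 41+36-8=69
Step 3: prey: 0+0-0=0; pred: 69+0-13=56
Step 4: prey: 0+0-0=0; pred: 56+0-11=45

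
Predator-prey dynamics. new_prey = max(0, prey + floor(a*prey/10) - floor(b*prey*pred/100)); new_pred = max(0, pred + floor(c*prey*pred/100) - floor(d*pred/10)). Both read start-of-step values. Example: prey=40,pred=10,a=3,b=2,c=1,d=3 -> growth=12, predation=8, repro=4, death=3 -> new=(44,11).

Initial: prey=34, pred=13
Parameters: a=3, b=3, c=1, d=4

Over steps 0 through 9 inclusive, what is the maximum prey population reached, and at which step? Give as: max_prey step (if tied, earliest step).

Step 1: prey: 34+10-13=31; pred: 13+4-5=12
Step 2: prey: 31+9-11=29; pred: 12+3-4=11
Step 3: prey: 29+8-9=28; pred: 11+3-4=10
Step 4: prey: 28+8-8=28; pred: 10+2-4=8
Step 5: prey: 28+8-6=30; pred: 8+2-3=7
Step 6: prey: 30+9-6=33; pred: 7+2-2=7
Step 7: prey: 33+9-6=36; pred: 7+2-2=7
Step 8: prey: 36+10-7=39; pred: 7+2-2=7
Step 9: prey: 39+11-8=42; pred: 7+2-2=7
Max prey = 42 at step 9

Answer: 42 9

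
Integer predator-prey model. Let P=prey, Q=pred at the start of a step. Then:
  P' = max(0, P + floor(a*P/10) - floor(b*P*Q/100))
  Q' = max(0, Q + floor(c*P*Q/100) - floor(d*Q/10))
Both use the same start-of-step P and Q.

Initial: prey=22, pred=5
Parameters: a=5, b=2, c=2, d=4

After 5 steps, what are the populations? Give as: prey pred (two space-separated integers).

Answer: 93 34

Derivation:
Step 1: prey: 22+11-2=31; pred: 5+2-2=5
Step 2: prey: 31+15-3=43; pred: 5+3-2=6
Step 3: prey: 43+21-5=59; pred: 6+5-2=9
Step 4: prey: 59+29-10=78; pred: 9+10-3=16
Step 5: prey: 78+39-24=93; pred: 16+24-6=34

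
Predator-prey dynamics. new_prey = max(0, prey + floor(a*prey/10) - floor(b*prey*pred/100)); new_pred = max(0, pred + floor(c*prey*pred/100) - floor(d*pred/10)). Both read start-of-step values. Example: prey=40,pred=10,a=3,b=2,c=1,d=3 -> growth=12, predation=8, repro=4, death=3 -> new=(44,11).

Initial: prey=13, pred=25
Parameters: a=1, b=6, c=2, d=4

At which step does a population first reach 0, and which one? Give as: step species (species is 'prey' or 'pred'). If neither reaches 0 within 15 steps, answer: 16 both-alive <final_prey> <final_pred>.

Answer: 1 prey

Derivation:
Step 1: prey: 13+1-19=0; pred: 25+6-10=21
First extinction: prey at step 1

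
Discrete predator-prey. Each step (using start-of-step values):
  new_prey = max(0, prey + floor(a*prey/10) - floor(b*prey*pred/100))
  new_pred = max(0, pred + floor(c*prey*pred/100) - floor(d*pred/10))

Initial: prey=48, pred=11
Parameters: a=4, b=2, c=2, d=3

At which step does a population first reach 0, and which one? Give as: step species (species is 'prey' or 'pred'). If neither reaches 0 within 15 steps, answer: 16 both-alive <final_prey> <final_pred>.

Answer: 5 prey

Derivation:
Step 1: prey: 48+19-10=57; pred: 11+10-3=18
Step 2: prey: 57+22-20=59; pred: 18+20-5=33
Step 3: prey: 59+23-38=44; pred: 33+38-9=62
Step 4: prey: 44+17-54=7; pred: 62+54-18=98
Step 5: prey: 7+2-13=0; pred: 98+13-29=82
First extinction: prey at step 5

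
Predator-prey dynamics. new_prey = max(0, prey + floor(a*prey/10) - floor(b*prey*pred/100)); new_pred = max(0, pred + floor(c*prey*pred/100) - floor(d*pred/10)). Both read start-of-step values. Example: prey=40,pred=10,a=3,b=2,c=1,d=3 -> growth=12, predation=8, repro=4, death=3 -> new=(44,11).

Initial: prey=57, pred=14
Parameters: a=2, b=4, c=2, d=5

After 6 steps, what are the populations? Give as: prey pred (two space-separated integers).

Step 1: prey: 57+11-31=37; pred: 14+15-7=22
Step 2: prey: 37+7-32=12; pred: 22+16-11=27
Step 3: prey: 12+2-12=2; pred: 27+6-13=20
Step 4: prey: 2+0-1=1; pred: 20+0-10=10
Step 5: prey: 1+0-0=1; pred: 10+0-5=5
Step 6: prey: 1+0-0=1; pred: 5+0-2=3

Answer: 1 3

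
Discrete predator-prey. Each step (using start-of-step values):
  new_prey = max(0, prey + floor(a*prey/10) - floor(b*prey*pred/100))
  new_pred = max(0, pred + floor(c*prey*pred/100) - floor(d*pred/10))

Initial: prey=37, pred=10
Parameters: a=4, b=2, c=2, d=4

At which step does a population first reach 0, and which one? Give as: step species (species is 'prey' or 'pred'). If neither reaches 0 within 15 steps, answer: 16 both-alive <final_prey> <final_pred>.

Answer: 6 prey

Derivation:
Step 1: prey: 37+14-7=44; pred: 10+7-4=13
Step 2: prey: 44+17-11=50; pred: 13+11-5=19
Step 3: prey: 50+20-19=51; pred: 19+19-7=31
Step 4: prey: 51+20-31=40; pred: 31+31-12=50
Step 5: prey: 40+16-40=16; pred: 50+40-20=70
Step 6: prey: 16+6-22=0; pred: 70+22-28=64
First extinction: prey at step 6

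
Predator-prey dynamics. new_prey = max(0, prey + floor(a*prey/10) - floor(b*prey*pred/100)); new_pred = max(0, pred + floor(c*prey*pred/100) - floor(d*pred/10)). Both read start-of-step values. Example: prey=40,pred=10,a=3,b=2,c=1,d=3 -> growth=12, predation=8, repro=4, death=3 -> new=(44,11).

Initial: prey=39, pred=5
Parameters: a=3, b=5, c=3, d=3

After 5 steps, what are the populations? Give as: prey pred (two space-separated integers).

Step 1: prey: 39+11-9=41; pred: 5+5-1=9
Step 2: prey: 41+12-18=35; pred: 9+11-2=18
Step 3: prey: 35+10-31=14; pred: 18+18-5=31
Step 4: prey: 14+4-21=0; pred: 31+13-9=35
Step 5: prey: 0+0-0=0; pred: 35+0-10=25

Answer: 0 25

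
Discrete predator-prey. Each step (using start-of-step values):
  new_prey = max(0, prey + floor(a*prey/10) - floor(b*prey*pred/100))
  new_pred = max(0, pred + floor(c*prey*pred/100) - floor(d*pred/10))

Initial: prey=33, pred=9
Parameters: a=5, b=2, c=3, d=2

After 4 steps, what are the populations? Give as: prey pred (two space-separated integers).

Step 1: prey: 33+16-5=44; pred: 9+8-1=16
Step 2: prey: 44+22-14=52; pred: 16+21-3=34
Step 3: prey: 52+26-35=43; pred: 34+53-6=81
Step 4: prey: 43+21-69=0; pred: 81+104-16=169

Answer: 0 169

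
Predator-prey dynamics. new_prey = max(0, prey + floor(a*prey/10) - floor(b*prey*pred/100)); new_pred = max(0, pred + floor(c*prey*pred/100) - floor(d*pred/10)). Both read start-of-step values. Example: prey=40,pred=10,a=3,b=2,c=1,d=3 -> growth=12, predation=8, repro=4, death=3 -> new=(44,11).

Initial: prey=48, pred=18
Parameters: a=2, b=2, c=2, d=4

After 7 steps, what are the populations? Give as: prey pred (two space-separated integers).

Answer: 2 9

Derivation:
Step 1: prey: 48+9-17=40; pred: 18+17-7=28
Step 2: prey: 40+8-22=26; pred: 28+22-11=39
Step 3: prey: 26+5-20=11; pred: 39+20-15=44
Step 4: prey: 11+2-9=4; pred: 44+9-17=36
Step 5: prey: 4+0-2=2; pred: 36+2-14=24
Step 6: prey: 2+0-0=2; pred: 24+0-9=15
Step 7: prey: 2+0-0=2; pred: 15+0-6=9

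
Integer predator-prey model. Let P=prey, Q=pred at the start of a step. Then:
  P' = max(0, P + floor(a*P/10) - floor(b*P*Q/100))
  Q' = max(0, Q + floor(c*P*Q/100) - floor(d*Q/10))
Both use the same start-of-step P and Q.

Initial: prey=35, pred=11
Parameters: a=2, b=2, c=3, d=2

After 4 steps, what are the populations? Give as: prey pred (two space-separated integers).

Answer: 0 72

Derivation:
Step 1: prey: 35+7-7=35; pred: 11+11-2=20
Step 2: prey: 35+7-14=28; pred: 20+21-4=37
Step 3: prey: 28+5-20=13; pred: 37+31-7=61
Step 4: prey: 13+2-15=0; pred: 61+23-12=72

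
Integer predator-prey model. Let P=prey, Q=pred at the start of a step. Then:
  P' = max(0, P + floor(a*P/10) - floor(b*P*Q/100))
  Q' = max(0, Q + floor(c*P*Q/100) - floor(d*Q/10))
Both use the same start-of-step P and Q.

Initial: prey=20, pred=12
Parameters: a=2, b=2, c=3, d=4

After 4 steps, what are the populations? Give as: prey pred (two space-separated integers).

Answer: 12 21

Derivation:
Step 1: prey: 20+4-4=20; pred: 12+7-4=15
Step 2: prey: 20+4-6=18; pred: 15+9-6=18
Step 3: prey: 18+3-6=15; pred: 18+9-7=20
Step 4: prey: 15+3-6=12; pred: 20+9-8=21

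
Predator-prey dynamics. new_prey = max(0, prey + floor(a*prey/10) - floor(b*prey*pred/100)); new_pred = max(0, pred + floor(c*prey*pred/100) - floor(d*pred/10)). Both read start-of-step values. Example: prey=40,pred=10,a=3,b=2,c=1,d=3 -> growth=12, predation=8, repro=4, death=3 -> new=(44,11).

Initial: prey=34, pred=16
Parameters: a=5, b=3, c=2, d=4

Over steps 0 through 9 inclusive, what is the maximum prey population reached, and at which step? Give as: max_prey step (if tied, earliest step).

Step 1: prey: 34+17-16=35; pred: 16+10-6=20
Step 2: prey: 35+17-21=31; pred: 20+14-8=26
Step 3: prey: 31+15-24=22; pred: 26+16-10=32
Step 4: prey: 22+11-21=12; pred: 32+14-12=34
Step 5: prey: 12+6-12=6; pred: 34+8-13=29
Step 6: prey: 6+3-5=4; pred: 29+3-11=21
Step 7: prey: 4+2-2=4; pred: 21+1-8=14
Step 8: prey: 4+2-1=5; pred: 14+1-5=10
Step 9: prey: 5+2-1=6; pred: 10+1-4=7
Max prey = 35 at step 1

Answer: 35 1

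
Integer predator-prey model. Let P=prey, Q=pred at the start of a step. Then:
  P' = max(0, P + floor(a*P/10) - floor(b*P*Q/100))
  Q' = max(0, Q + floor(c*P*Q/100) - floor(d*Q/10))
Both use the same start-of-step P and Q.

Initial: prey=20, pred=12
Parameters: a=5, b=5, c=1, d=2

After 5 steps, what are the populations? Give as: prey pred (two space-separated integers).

Step 1: prey: 20+10-12=18; pred: 12+2-2=12
Step 2: prey: 18+9-10=17; pred: 12+2-2=12
Step 3: prey: 17+8-10=15; pred: 12+2-2=12
Step 4: prey: 15+7-9=13; pred: 12+1-2=11
Step 5: prey: 13+6-7=12; pred: 11+1-2=10

Answer: 12 10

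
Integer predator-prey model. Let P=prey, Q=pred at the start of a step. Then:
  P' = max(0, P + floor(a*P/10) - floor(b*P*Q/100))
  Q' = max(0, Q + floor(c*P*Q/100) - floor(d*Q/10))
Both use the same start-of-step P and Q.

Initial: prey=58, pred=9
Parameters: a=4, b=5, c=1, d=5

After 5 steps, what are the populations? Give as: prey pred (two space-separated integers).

Step 1: prey: 58+23-26=55; pred: 9+5-4=10
Step 2: prey: 55+22-27=50; pred: 10+5-5=10
Step 3: prey: 50+20-25=45; pred: 10+5-5=10
Step 4: prey: 45+18-22=41; pred: 10+4-5=9
Step 5: prey: 41+16-18=39; pred: 9+3-4=8

Answer: 39 8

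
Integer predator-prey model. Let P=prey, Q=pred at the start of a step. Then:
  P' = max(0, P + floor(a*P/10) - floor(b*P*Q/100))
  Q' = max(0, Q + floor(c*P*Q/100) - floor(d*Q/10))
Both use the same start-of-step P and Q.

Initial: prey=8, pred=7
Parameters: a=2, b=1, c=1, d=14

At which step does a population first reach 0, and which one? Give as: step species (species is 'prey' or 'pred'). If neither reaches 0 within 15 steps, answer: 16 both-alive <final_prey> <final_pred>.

Step 1: prey: 8+1-0=9; pred: 7+0-9=0
First extinction: pred at step 1

Answer: 1 pred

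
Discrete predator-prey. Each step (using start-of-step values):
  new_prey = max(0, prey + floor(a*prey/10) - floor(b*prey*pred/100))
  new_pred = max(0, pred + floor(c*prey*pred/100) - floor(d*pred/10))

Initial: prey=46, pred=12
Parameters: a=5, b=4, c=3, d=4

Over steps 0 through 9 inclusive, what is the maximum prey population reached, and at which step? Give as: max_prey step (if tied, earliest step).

Step 1: prey: 46+23-22=47; pred: 12+16-4=24
Step 2: prey: 47+23-45=25; pred: 24+33-9=48
Step 3: prey: 25+12-48=0; pred: 48+36-19=65
Step 4: prey: 0+0-0=0; pred: 65+0-26=39
Step 5: prey: 0+0-0=0; pred: 39+0-15=24
Step 6: prey: 0+0-0=0; pred: 24+0-9=15
Step 7: prey: 0+0-0=0; pred: 15+0-6=9
Step 8: prey: 0+0-0=0; pred: 9+0-3=6
Step 9: prey: 0+0-0=0; pred: 6+0-2=4
Max prey = 47 at step 1

Answer: 47 1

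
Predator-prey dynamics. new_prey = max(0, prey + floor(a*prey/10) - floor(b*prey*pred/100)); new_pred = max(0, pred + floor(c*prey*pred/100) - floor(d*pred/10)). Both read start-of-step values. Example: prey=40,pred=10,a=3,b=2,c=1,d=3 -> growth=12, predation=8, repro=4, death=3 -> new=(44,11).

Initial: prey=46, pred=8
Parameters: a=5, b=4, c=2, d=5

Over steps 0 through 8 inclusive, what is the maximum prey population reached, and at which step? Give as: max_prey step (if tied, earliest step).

Step 1: prey: 46+23-14=55; pred: 8+7-4=11
Step 2: prey: 55+27-24=58; pred: 11+12-5=18
Step 3: prey: 58+29-41=46; pred: 18+20-9=29
Step 4: prey: 46+23-53=16; pred: 29+26-14=41
Step 5: prey: 16+8-26=0; pred: 41+13-20=34
Step 6: prey: 0+0-0=0; pred: 34+0-17=17
Step 7: prey: 0+0-0=0; pred: 17+0-8=9
Step 8: prey: 0+0-0=0; pred: 9+0-4=5
Max prey = 58 at step 2

Answer: 58 2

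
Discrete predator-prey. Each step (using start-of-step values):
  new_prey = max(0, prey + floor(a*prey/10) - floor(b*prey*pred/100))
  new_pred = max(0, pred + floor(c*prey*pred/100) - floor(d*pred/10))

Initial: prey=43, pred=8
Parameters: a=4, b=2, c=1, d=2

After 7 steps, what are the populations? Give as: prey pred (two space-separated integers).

Answer: 3 71

Derivation:
Step 1: prey: 43+17-6=54; pred: 8+3-1=10
Step 2: prey: 54+21-10=65; pred: 10+5-2=13
Step 3: prey: 65+26-16=75; pred: 13+8-2=19
Step 4: prey: 75+30-28=77; pred: 19+14-3=30
Step 5: prey: 77+30-46=61; pred: 30+23-6=47
Step 6: prey: 61+24-57=28; pred: 47+28-9=66
Step 7: prey: 28+11-36=3; pred: 66+18-13=71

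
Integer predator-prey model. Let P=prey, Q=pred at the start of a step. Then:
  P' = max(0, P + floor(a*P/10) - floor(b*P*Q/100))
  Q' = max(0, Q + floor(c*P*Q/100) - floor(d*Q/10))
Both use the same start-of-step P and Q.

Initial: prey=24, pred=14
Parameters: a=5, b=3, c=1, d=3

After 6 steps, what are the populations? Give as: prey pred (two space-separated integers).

Answer: 41 16

Derivation:
Step 1: prey: 24+12-10=26; pred: 14+3-4=13
Step 2: prey: 26+13-10=29; pred: 13+3-3=13
Step 3: prey: 29+14-11=32; pred: 13+3-3=13
Step 4: prey: 32+16-12=36; pred: 13+4-3=14
Step 5: prey: 36+18-15=39; pred: 14+5-4=15
Step 6: prey: 39+19-17=41; pred: 15+5-4=16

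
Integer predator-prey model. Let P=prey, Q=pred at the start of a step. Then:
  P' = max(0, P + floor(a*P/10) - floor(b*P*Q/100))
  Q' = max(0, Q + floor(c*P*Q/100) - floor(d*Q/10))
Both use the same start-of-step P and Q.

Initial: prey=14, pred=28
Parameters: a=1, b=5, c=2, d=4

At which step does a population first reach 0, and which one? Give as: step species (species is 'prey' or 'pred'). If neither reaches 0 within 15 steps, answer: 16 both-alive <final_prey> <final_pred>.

Answer: 1 prey

Derivation:
Step 1: prey: 14+1-19=0; pred: 28+7-11=24
First extinction: prey at step 1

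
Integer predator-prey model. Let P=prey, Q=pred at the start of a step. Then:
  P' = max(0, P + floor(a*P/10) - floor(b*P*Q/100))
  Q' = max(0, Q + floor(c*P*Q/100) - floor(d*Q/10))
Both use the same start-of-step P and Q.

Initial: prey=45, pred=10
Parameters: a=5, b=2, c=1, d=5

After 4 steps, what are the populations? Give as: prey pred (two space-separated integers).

Answer: 126 18

Derivation:
Step 1: prey: 45+22-9=58; pred: 10+4-5=9
Step 2: prey: 58+29-10=77; pred: 9+5-4=10
Step 3: prey: 77+38-15=100; pred: 10+7-5=12
Step 4: prey: 100+50-24=126; pred: 12+12-6=18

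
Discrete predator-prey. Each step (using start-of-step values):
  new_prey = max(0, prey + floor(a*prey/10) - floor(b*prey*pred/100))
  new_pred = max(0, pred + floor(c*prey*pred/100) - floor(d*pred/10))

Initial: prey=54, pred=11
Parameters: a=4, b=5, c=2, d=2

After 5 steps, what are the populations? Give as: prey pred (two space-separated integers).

Answer: 0 26

Derivation:
Step 1: prey: 54+21-29=46; pred: 11+11-2=20
Step 2: prey: 46+18-46=18; pred: 20+18-4=34
Step 3: prey: 18+7-30=0; pred: 34+12-6=40
Step 4: prey: 0+0-0=0; pred: 40+0-8=32
Step 5: prey: 0+0-0=0; pred: 32+0-6=26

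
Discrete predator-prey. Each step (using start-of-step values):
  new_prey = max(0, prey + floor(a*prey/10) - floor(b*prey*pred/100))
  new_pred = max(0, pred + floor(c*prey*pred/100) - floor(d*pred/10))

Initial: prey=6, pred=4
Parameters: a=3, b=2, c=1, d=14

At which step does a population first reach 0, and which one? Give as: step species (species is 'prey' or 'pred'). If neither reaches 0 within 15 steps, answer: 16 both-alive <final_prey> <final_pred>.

Step 1: prey: 6+1-0=7; pred: 4+0-5=0
First extinction: pred at step 1

Answer: 1 pred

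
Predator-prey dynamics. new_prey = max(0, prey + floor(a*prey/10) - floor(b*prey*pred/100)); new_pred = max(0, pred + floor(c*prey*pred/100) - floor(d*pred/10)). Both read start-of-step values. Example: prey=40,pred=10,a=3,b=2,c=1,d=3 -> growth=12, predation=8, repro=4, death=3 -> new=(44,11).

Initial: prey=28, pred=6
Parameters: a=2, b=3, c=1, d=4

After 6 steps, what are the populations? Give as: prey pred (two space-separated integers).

Step 1: prey: 28+5-5=28; pred: 6+1-2=5
Step 2: prey: 28+5-4=29; pred: 5+1-2=4
Step 3: prey: 29+5-3=31; pred: 4+1-1=4
Step 4: prey: 31+6-3=34; pred: 4+1-1=4
Step 5: prey: 34+6-4=36; pred: 4+1-1=4
Step 6: prey: 36+7-4=39; pred: 4+1-1=4

Answer: 39 4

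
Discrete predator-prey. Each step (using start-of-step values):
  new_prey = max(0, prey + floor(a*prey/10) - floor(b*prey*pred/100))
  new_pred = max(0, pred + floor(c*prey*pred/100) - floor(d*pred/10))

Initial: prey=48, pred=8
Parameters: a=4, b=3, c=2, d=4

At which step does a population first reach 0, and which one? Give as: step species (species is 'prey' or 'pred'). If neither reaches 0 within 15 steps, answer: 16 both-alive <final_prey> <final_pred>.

Answer: 5 prey

Derivation:
Step 1: prey: 48+19-11=56; pred: 8+7-3=12
Step 2: prey: 56+22-20=58; pred: 12+13-4=21
Step 3: prey: 58+23-36=45; pred: 21+24-8=37
Step 4: prey: 45+18-49=14; pred: 37+33-14=56
Step 5: prey: 14+5-23=0; pred: 56+15-22=49
First extinction: prey at step 5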